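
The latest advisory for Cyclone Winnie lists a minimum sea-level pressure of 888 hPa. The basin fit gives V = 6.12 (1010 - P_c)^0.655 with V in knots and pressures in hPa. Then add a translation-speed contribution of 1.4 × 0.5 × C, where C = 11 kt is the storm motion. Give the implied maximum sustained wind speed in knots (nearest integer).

150 kt

ΔP = 1010 − 888 = 122 hPa.
122^0.655 ≈ 23.258.
V ≈ 6.12 × 23.258 ≈ 142.3 kt.
Translation term: 1.4 × 0.5 × 11 = 7.7 kt.
Corrected V ≈ 150 kt → 150 kt.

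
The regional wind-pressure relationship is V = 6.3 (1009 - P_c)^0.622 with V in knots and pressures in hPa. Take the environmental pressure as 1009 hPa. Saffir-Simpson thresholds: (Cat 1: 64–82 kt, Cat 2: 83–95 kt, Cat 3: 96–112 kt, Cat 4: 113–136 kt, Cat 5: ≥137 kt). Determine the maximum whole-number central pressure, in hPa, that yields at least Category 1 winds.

Category 1 begins at V = 64 kt.
Required ΔP = (64/6.3)^(1/0.622) = 10.159^1.608 ≈ 41.56 hPa.
P_c ≤ 1009 − 41.56 = 967.44, so the highest integer P_c is 967 hPa.

967 hPa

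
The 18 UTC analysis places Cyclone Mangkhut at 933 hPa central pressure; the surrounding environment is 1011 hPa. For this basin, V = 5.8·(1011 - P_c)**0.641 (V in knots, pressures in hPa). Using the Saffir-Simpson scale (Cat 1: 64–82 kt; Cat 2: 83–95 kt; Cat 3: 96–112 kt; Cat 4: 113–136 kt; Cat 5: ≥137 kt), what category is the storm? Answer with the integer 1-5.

ΔP = 1011 − 933 = 78 hPa.
V ≈ 5.8 × 78^0.641 = 5.8 × 16.32 ≈ 95 kt.
95 kt falls in the Category 2 band.

2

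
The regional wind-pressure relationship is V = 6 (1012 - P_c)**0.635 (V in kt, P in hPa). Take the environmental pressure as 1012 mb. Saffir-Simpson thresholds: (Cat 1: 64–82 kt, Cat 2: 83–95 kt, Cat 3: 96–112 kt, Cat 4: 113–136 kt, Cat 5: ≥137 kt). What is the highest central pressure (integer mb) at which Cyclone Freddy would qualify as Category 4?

Category 4 begins at V = 113 kt.
Required ΔP = (113/6)^(1/0.635) = 18.833^1.575 ≈ 101.80 mb.
P_c ≤ 1012 − 101.80 = 910.20, so the highest integer P_c is 910 mb.

910 mb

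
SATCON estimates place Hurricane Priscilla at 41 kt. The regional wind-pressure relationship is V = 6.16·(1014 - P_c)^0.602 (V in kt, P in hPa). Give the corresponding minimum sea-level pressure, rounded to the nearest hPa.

ΔP = (V / 6.16)^(1/0.602) = (41/6.16)^1.661.
41/6.16 = 6.656; 6.656^1.661 ≈ 23.30 hPa.
P_c = 1014 − 23.30 = 990.70 ≈ 991 hPa.

991 hPa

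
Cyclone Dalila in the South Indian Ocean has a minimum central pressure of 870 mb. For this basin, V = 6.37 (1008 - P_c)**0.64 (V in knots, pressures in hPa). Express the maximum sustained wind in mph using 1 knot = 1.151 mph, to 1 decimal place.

ΔP = 1008 − 870 = 138 mb.
V ≈ 6.37 × 138^0.64 = 6.37 × 23.417 ≈ 149.163 kt.
149.163 × 1.151 ≈ 171.69 mph → 171.7 mph.

171.7 mph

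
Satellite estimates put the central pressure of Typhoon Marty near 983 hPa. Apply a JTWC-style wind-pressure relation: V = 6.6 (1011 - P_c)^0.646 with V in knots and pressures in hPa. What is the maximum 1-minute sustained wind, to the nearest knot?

57 kt

ΔP = 1011 − 983 = 28 hPa.
28^0.646 ≈ 8.607.
V ≈ 6.6 × 8.607 ≈ 56.8 kt.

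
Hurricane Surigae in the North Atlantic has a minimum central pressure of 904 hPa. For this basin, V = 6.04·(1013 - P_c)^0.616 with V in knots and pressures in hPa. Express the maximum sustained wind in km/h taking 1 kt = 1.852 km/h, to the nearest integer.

201 km/h

ΔP = 1013 − 904 = 109 hPa.
V ≈ 6.04 × 109^0.616 = 6.04 × 17.991 ≈ 108.665 kt.
108.665 × 1.852 ≈ 201.25 km/h → 201 km/h.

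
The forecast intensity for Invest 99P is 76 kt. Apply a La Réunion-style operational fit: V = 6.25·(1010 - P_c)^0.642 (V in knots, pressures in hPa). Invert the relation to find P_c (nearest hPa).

ΔP = (V / 6.25)^(1/0.642) = (76/6.25)^1.558.
76/6.25 = 12.160; 12.160^1.558 ≈ 48.97 hPa.
P_c = 1010 − 48.97 = 961.03 ≈ 961 hPa.

961 hPa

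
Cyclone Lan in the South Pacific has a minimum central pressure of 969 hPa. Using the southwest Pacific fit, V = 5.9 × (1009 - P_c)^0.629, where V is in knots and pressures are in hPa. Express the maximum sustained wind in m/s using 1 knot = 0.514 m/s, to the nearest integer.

ΔP = 1009 − 969 = 40 hPa.
V ≈ 5.9 × 40^0.629 = 5.9 × 10.179 ≈ 60.055 kt.
60.055 × 0.514 ≈ 30.87 m/s → 31 m/s.

31 m/s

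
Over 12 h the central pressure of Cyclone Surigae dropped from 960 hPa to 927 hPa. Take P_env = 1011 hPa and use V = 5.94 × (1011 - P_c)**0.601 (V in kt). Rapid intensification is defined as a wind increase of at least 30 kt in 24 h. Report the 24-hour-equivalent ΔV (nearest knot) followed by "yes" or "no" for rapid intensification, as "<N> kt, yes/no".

44 kt, yes

V₁: ΔP = 51, V ≈ 5.94 × 51^0.601 ≈ 63.10 kt.
V₂: ΔP = 84, V ≈ 5.94 × 84^0.601 ≈ 85.17 kt.
ΔV over 12 h = 22.07 kt → 24 h equivalent = 22.07 × 24/12 ≈ 44.14 kt.
44 kt ≥ 30 kt ⇒ rapid intensification.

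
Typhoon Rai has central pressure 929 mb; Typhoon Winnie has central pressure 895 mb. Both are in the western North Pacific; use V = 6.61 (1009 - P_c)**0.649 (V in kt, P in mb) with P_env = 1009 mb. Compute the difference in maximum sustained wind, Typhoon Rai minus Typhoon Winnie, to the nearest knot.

-29 kt

Typhoon Rai: ΔP = 80; V ≈ 6.61 × 80^0.649 ≈ 113.58 kt.
Typhoon Winnie: ΔP = 114; V ≈ 6.61 × 114^0.649 ≈ 142.93 kt.
Difference ≈ 113.58 − 142.93 = -29.35 → -29 kt.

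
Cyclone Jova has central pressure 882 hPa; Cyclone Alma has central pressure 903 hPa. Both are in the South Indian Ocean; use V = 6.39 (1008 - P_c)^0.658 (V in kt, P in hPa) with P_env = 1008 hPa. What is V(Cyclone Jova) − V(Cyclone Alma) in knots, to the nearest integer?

Cyclone Jova: ΔP = 126; V ≈ 6.39 × 126^0.658 ≈ 154.01 kt.
Cyclone Alma: ΔP = 105; V ≈ 6.39 × 105^0.658 ≈ 136.60 kt.
Difference ≈ 154.01 − 136.60 = 17.41 → 17 kt.

17 kt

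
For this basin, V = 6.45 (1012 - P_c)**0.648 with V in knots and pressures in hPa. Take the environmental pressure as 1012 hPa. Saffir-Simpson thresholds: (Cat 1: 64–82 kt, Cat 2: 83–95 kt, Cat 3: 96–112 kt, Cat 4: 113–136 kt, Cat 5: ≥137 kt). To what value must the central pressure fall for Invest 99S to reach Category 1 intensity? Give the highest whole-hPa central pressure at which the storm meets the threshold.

Category 1 begins at V = 64 kt.
Required ΔP = (64/6.45)^(1/0.648) = 9.922^1.543 ≈ 34.51 hPa.
P_c ≤ 1012 − 34.51 = 977.49, so the highest integer P_c is 977 hPa.

977 hPa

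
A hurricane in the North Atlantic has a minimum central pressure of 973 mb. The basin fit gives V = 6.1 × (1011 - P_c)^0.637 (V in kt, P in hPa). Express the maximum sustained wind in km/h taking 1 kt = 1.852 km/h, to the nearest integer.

115 km/h

ΔP = 1011 − 973 = 38 mb.
V ≈ 6.1 × 38^0.637 = 6.1 × 10.147 ≈ 61.894 kt.
61.894 × 1.852 ≈ 114.63 km/h → 115 km/h.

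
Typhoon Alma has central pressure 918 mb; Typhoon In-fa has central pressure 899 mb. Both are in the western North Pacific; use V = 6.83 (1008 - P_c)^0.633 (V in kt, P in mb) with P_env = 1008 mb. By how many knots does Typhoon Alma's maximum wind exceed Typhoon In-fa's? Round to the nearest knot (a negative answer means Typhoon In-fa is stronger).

Typhoon Alma: ΔP = 90; V ≈ 6.83 × 90^0.633 ≈ 117.88 kt.
Typhoon In-fa: ΔP = 109; V ≈ 6.83 × 109^0.633 ≈ 133.08 kt.
Difference ≈ 117.88 − 133.08 = -15.20 → -15 kt.

-15 kt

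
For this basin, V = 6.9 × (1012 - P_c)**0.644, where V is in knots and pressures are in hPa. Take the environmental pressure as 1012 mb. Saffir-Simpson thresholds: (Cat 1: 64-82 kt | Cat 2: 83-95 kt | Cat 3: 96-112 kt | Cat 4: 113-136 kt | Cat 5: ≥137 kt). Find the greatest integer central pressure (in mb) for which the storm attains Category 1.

Category 1 begins at V = 64 kt.
Required ΔP = (64/6.9)^(1/0.644) = 9.275^1.553 ≈ 31.77 mb.
P_c ≤ 1012 − 31.77 = 980.23, so the highest integer P_c is 980 mb.

980 mb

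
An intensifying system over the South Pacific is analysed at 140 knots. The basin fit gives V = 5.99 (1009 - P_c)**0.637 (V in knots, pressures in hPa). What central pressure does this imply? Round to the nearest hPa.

ΔP = (V / 5.99)^(1/0.637) = (140/5.99)^1.570.
140/5.99 = 23.372; 23.372^1.570 ≈ 140.82 hPa.
P_c = 1009 − 140.82 = 868.18 ≈ 868 hPa.

868 hPa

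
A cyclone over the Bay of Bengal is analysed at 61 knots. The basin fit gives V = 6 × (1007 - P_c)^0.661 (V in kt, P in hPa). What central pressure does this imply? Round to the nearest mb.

ΔP = (V / 6)^(1/0.661) = (61/6)^1.513.
61/6 = 10.167; 10.167^1.513 ≈ 33.40 mb.
P_c = 1007 − 33.40 = 973.60 ≈ 974 mb.

974 mb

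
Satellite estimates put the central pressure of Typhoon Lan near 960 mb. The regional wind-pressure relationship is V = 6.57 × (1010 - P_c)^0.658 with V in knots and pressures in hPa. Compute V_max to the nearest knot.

ΔP = 1010 − 960 = 50 mb.
50^0.658 ≈ 13.120.
V ≈ 6.57 × 13.120 ≈ 86.2 kt.

86 kt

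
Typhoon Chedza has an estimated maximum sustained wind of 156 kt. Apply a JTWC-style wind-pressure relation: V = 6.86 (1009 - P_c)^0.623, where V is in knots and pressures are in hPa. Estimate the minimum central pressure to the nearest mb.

ΔP = (V / 6.86)^(1/0.623) = (156/6.86)^1.605.
156/6.86 = 22.741; 22.741^1.605 ≈ 150.61 mb.
P_c = 1009 − 150.61 = 858.39 ≈ 858 mb.

858 mb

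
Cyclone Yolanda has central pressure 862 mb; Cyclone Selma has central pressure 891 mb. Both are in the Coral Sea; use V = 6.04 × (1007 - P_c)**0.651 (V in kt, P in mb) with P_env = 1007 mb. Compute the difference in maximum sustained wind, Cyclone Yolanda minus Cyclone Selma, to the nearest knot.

Cyclone Yolanda: ΔP = 145; V ≈ 6.04 × 145^0.651 ≈ 154.20 kt.
Cyclone Selma: ΔP = 116; V ≈ 6.04 × 116^0.651 ≈ 133.35 kt.
Difference ≈ 154.20 − 133.35 = 20.85 → 21 kt.

21 kt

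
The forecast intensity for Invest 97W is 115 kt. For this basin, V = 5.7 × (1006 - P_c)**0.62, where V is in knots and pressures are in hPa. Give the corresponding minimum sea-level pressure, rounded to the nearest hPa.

ΔP = (V / 5.7)^(1/0.62) = (115/5.7)^1.613.
115/5.7 = 20.175; 20.175^1.613 ≈ 127.22 hPa.
P_c = 1006 − 127.22 = 878.78 ≈ 879 hPa.

879 hPa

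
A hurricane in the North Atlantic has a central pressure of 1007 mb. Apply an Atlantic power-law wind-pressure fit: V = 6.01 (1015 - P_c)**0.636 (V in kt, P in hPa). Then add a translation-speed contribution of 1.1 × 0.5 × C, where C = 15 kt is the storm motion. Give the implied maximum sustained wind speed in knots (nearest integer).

ΔP = 1015 − 1007 = 8 mb.
8^0.636 ≈ 3.753.
V ≈ 6.01 × 3.753 ≈ 22.6 kt.
Translation term: 1.1 × 0.5 × 15 = 8.25 kt.
Corrected V ≈ 30.85 kt → 31 kt.

31 kt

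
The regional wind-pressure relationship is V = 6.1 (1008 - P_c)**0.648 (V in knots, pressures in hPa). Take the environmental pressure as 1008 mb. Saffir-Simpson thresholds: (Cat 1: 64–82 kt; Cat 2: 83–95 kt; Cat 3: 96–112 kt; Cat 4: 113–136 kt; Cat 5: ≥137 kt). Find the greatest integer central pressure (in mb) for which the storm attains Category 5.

Category 5 begins at V = 137 kt.
Required ΔP = (137/6.1)^(1/0.648) = 22.459^1.543 ≈ 121.75 mb.
P_c ≤ 1008 − 121.75 = 886.25, so the highest integer P_c is 886 mb.

886 mb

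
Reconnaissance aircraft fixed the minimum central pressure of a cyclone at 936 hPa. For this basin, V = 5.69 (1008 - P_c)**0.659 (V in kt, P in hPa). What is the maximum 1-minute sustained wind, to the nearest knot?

ΔP = 1008 − 936 = 72 hPa.
72^0.659 ≈ 16.749.
V ≈ 5.69 × 16.749 ≈ 95.3 kt.

95 kt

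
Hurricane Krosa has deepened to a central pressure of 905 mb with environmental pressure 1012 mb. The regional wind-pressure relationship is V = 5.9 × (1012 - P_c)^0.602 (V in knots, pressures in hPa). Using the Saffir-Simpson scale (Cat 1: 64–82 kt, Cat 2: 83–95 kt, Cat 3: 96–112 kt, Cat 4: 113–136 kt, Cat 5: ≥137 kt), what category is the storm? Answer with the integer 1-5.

ΔP = 1012 − 905 = 107 mb.
V ≈ 5.9 × 107^0.602 = 5.9 × 16.66 ≈ 98 kt.
98 kt falls in the Category 3 band.

3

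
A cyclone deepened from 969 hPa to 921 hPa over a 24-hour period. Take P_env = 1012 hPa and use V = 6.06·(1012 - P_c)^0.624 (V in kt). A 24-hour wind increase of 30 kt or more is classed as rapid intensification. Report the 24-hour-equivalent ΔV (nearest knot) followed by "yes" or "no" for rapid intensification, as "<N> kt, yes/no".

38 kt, yes

V₁: ΔP = 43, V ≈ 6.06 × 43^0.624 ≈ 63.35 kt.
V₂: ΔP = 91, V ≈ 6.06 × 91^0.624 ≈ 101.14 kt.
ΔV over 24 h = 37.79 kt → 24 h equivalent = 37.79 × 24/24 ≈ 37.79 kt.
38 kt ≥ 30 kt ⇒ rapid intensification.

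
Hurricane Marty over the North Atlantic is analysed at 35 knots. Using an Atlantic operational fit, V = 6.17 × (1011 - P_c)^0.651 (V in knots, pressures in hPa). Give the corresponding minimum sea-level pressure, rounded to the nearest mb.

ΔP = (V / 6.17)^(1/0.651) = (35/6.17)^1.536.
35/6.17 = 5.673; 5.673^1.536 ≈ 14.38 mb.
P_c = 1011 − 14.38 = 996.62 ≈ 997 mb.

997 mb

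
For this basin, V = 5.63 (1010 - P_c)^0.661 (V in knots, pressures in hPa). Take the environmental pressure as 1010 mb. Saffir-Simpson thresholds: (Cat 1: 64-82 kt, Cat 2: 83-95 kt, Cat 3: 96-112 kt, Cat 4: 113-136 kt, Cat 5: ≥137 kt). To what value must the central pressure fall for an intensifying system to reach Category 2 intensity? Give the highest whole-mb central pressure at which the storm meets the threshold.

951 mb

Category 2 begins at V = 83 kt.
Required ΔP = (83/5.63)^(1/0.661) = 14.742^1.513 ≈ 58.60 mb.
P_c ≤ 1010 − 58.60 = 951.40, so the highest integer P_c is 951 mb.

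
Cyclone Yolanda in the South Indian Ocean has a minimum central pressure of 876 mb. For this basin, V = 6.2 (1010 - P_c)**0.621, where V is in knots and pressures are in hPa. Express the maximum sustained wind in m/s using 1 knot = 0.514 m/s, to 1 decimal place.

ΔP = 1010 − 876 = 134 mb.
V ≈ 6.2 × 134^0.621 = 6.2 × 20.938 ≈ 129.815 kt.
129.815 × 0.514 ≈ 66.72 m/s → 66.7 m/s.

66.7 m/s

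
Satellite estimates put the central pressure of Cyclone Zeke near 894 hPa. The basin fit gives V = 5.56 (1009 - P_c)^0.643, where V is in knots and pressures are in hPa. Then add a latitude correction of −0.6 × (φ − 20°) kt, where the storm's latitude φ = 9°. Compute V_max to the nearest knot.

124 kt

ΔP = 1009 − 894 = 115 hPa.
115^0.643 ≈ 21.136.
V ≈ 5.56 × 21.136 ≈ 117.5 kt.
Latitude correction: −0.6 × (9 − 20) = 6.6 kt.
Corrected V ≈ 124.1 kt → 124 kt.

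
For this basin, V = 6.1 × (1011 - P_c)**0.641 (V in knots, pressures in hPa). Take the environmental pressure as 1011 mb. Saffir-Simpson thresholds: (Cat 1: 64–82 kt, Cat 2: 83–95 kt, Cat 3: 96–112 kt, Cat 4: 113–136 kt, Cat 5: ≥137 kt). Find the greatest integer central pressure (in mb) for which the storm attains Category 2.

952 mb

Category 2 begins at V = 83 kt.
Required ΔP = (83/6.1)^(1/0.641) = 13.607^1.560 ≈ 58.71 mb.
P_c ≤ 1011 − 58.71 = 952.29, so the highest integer P_c is 952 mb.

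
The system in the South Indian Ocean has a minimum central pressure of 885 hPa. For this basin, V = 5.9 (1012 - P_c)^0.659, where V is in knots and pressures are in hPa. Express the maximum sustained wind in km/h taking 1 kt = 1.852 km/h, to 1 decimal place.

266.0 km/h

ΔP = 1012 − 885 = 127 hPa.
V ≈ 5.9 × 127^0.659 = 5.9 × 24.345 ≈ 143.634 kt.
143.634 × 1.852 ≈ 266.01 km/h → 266.0 km/h.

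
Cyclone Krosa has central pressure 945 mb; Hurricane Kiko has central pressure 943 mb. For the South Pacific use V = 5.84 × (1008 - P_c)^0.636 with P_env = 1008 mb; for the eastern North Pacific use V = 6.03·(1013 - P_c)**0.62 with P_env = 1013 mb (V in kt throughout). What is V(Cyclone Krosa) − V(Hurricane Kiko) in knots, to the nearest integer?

-3 kt

Cyclone Krosa: ΔP = 63; V ≈ 5.84 × 63^0.636 ≈ 81.43 kt.
Hurricane Kiko: ΔP = 70; V ≈ 6.03 × 70^0.62 ≈ 84.00 kt.
Difference ≈ 81.43 − 84.00 = -2.57 → -3 kt.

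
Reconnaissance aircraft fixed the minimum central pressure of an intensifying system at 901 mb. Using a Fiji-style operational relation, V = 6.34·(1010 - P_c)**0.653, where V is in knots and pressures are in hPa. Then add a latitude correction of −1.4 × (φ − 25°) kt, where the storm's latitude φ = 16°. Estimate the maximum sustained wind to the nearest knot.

148 kt

ΔP = 1010 − 901 = 109 mb.
109^0.653 ≈ 21.401.
V ≈ 6.34 × 21.401 ≈ 135.7 kt.
Latitude correction: −1.4 × (16 − 25) = 12.6 kt.
Corrected V ≈ 148.3 kt → 148 kt.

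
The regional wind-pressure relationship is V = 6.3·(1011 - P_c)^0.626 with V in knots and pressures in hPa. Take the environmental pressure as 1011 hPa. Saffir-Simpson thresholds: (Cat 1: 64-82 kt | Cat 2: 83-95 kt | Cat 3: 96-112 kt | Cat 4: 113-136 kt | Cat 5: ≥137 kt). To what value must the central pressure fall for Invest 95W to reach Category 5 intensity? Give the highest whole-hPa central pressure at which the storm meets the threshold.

874 hPa

Category 5 begins at V = 137 kt.
Required ΔP = (137/6.3)^(1/0.626) = 21.746^1.597 ≈ 136.90 hPa.
P_c ≤ 1011 − 136.90 = 874.10, so the highest integer P_c is 874 hPa.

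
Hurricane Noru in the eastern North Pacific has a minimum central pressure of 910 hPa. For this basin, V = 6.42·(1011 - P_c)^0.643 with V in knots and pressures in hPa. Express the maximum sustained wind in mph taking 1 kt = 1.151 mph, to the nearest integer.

144 mph

ΔP = 1011 − 910 = 101 hPa.
V ≈ 6.42 × 101^0.643 = 6.42 × 19.444 ≈ 124.828 kt.
124.828 × 1.151 ≈ 143.68 mph → 144 mph.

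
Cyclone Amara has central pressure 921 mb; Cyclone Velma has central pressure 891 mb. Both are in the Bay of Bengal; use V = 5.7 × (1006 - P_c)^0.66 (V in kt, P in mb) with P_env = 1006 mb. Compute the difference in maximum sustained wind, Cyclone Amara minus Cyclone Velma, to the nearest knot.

Cyclone Amara: ΔP = 85; V ≈ 5.7 × 85^0.66 ≈ 106.98 kt.
Cyclone Velma: ΔP = 115; V ≈ 5.7 × 115^0.66 ≈ 130.60 kt.
Difference ≈ 106.98 − 130.60 = -23.62 → -24 kt.

-24 kt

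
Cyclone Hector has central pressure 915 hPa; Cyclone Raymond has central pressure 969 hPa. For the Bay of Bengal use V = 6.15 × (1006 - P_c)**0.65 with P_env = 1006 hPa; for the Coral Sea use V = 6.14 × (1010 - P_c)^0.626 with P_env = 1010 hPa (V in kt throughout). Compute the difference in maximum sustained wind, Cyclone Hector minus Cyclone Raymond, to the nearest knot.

53 kt

Cyclone Hector: ΔP = 91; V ≈ 6.15 × 91^0.65 ≈ 115.41 kt.
Cyclone Raymond: ΔP = 41; V ≈ 6.14 × 41^0.626 ≈ 62.77 kt.
Difference ≈ 115.41 − 62.77 = 52.64 → 53 kt.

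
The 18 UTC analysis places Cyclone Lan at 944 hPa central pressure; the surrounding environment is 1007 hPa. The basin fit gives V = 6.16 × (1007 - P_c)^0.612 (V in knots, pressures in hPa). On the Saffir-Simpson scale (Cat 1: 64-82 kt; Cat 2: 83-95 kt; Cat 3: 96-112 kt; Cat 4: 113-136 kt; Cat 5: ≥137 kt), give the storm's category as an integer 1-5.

1

ΔP = 1007 − 944 = 63 hPa.
V ≈ 6.16 × 63^0.612 = 6.16 × 12.62 ≈ 78 kt.
78 kt falls in the Category 1 band.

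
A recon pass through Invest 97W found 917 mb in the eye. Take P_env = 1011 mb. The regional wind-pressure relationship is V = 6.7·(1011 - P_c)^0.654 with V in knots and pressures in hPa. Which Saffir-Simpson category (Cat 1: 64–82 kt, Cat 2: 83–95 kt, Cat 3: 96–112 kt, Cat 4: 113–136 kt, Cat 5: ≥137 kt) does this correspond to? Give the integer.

ΔP = 1011 − 917 = 94 mb.
V ≈ 6.7 × 94^0.654 = 6.7 × 19.52 ≈ 131 kt.
131 kt falls in the Category 4 band.

4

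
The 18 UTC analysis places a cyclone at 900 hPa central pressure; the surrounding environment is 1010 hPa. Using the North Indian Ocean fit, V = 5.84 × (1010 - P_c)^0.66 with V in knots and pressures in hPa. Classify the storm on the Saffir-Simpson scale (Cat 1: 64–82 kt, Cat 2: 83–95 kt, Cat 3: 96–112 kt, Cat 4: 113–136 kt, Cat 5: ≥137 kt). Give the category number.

4

ΔP = 1010 − 900 = 110 hPa.
V ≈ 5.84 × 110^0.66 = 5.84 × 22.25 ≈ 130 kt.
130 kt falls in the Category 4 band.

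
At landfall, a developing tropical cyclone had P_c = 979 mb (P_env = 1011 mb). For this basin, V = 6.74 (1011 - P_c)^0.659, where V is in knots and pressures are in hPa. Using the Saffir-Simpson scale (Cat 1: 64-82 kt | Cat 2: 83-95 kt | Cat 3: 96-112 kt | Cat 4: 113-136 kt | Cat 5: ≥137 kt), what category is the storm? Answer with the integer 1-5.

ΔP = 1011 − 979 = 32 mb.
V ≈ 6.74 × 32^0.659 = 6.74 × 9.82 ≈ 66 kt.
66 kt falls in the Category 1 band.

1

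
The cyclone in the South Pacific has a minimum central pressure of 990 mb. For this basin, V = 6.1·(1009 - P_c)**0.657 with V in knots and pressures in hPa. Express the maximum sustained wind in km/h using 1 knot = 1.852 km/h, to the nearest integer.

ΔP = 1009 − 990 = 19 mb.
V ≈ 6.1 × 19^0.657 = 6.1 × 6.921 ≈ 42.215 kt.
42.215 × 1.852 ≈ 78.18 km/h → 78 km/h.

78 km/h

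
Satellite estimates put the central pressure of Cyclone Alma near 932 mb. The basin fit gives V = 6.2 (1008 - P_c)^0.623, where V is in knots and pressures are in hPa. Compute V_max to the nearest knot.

ΔP = 1008 − 932 = 76 mb.
76^0.623 ≈ 14.851.
V ≈ 6.2 × 14.851 ≈ 92.1 kt.

92 kt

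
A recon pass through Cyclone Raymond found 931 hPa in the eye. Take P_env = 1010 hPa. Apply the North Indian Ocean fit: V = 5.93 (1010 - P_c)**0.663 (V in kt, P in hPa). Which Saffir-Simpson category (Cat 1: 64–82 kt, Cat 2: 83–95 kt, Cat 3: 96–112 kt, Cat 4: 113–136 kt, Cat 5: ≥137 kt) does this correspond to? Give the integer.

3

ΔP = 1010 − 931 = 79 hPa.
V ≈ 5.93 × 79^0.663 = 5.93 × 18.12 ≈ 107 kt.
107 kt falls in the Category 3 band.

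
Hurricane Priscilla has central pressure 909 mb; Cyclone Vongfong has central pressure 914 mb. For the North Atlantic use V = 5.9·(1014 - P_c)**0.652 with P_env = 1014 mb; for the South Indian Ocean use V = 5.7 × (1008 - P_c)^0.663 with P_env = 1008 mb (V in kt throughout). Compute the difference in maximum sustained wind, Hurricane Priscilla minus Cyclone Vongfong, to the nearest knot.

Hurricane Priscilla: ΔP = 105; V ≈ 5.9 × 105^0.652 ≈ 122.65 kt.
Cyclone Vongfong: ΔP = 94; V ≈ 5.7 × 94^0.663 ≈ 115.89 kt.
Difference ≈ 122.65 − 115.89 = 6.76 → 7 kt.

7 kt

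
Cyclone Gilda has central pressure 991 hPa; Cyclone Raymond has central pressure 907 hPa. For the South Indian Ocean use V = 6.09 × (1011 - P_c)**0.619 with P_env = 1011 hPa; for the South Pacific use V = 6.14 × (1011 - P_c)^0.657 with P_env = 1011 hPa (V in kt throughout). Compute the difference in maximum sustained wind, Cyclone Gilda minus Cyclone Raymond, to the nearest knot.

Cyclone Gilda: ΔP = 20; V ≈ 6.09 × 20^0.619 ≈ 38.90 kt.
Cyclone Raymond: ΔP = 104; V ≈ 6.14 × 104^0.657 ≈ 129.83 kt.
Difference ≈ 38.90 − 129.83 = -90.93 → -91 kt.

-91 kt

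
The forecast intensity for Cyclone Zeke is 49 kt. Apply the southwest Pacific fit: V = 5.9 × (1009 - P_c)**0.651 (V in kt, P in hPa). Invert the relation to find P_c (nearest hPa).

983 hPa

ΔP = (V / 5.9)^(1/0.651) = (49/5.9)^1.536.
49/5.9 = 8.305; 8.305^1.536 ≈ 25.83 hPa.
P_c = 1009 − 25.83 = 983.17 ≈ 983 hPa.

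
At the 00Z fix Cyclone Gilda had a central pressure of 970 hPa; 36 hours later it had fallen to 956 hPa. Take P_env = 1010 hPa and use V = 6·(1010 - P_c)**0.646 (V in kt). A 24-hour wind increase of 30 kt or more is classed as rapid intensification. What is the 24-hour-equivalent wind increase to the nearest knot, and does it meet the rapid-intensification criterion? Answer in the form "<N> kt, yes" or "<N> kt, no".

V₁: ΔP = 40, V ≈ 6 × 40^0.646 ≈ 65.03 kt.
V₂: ΔP = 54, V ≈ 6 × 54^0.646 ≈ 78.94 kt.
ΔV over 36 h = 13.91 kt → 24 h equivalent = 13.91 × 24/36 ≈ 9.27 kt.
9 kt < 30 kt ⇒ not rapid intensification.

9 kt, no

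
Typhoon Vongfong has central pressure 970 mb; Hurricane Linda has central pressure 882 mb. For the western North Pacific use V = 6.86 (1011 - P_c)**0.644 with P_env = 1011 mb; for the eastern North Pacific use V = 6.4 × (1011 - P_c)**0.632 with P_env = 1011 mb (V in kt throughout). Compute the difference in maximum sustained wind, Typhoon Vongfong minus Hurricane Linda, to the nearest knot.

Typhoon Vongfong: ΔP = 41; V ≈ 6.86 × 41^0.644 ≈ 74.98 kt.
Hurricane Linda: ΔP = 129; V ≈ 6.4 × 129^0.632 ≈ 138.06 kt.
Difference ≈ 74.98 − 138.06 = -63.08 → -63 kt.

-63 kt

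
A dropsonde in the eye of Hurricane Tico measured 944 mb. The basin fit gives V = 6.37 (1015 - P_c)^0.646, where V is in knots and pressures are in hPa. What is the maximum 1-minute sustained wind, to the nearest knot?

100 kt

ΔP = 1015 − 944 = 71 mb.
71^0.646 ≈ 15.700.
V ≈ 6.37 × 15.700 ≈ 100.0 kt.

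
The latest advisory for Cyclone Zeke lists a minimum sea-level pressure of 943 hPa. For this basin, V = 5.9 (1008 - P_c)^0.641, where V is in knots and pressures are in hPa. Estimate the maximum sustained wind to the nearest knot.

ΔP = 1008 − 943 = 65 hPa.
65^0.641 ≈ 14.524.
V ≈ 5.9 × 14.524 ≈ 85.7 kt.

86 kt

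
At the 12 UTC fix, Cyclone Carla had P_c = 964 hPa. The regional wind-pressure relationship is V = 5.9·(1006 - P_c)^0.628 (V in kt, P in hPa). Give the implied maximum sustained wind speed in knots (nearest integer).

62 kt

ΔP = 1006 − 964 = 42 hPa.
42^0.628 ≈ 10.457.
V ≈ 5.9 × 10.457 ≈ 61.7 kt.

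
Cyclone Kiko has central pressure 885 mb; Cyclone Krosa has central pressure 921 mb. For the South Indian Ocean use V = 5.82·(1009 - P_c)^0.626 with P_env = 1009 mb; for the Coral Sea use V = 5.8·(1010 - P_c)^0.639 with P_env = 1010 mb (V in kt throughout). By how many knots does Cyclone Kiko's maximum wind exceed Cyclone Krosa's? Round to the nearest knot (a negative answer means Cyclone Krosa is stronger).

17 kt

Cyclone Kiko: ΔP = 124; V ≈ 5.82 × 124^0.626 ≈ 118.96 kt.
Cyclone Krosa: ΔP = 89; V ≈ 5.8 × 89^0.639 ≈ 102.11 kt.
Difference ≈ 118.96 − 102.11 = 16.85 → 17 kt.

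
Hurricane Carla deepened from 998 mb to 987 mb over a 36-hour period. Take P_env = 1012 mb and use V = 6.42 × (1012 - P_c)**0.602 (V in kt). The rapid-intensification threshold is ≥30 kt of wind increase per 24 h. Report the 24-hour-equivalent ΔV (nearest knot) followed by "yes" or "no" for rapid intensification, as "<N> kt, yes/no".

9 kt, no

V₁: ΔP = 14, V ≈ 6.42 × 14^0.602 ≈ 31.44 kt.
V₂: ΔP = 25, V ≈ 6.42 × 25^0.602 ≈ 44.58 kt.
ΔV over 36 h = 13.14 kt → 24 h equivalent = 13.14 × 24/36 ≈ 8.76 kt.
9 kt < 30 kt ⇒ not rapid intensification.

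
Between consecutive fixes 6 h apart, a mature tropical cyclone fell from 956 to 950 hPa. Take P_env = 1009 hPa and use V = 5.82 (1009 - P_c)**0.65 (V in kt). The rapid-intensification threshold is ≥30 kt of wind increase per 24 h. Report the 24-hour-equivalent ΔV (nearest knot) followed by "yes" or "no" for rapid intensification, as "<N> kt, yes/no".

22 kt, no

V₁: ΔP = 53, V ≈ 5.82 × 53^0.65 ≈ 76.86 kt.
V₂: ΔP = 59, V ≈ 5.82 × 59^0.65 ≈ 82.41 kt.
ΔV over 6 h = 5.55 kt → 24 h equivalent = 5.55 × 24/6 ≈ 22.20 kt.
22 kt < 30 kt ⇒ not rapid intensification.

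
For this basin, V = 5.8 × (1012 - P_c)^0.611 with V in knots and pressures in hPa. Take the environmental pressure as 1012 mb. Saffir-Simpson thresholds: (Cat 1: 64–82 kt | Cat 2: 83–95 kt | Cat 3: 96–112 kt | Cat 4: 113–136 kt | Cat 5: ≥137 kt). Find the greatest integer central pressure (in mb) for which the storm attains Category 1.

Category 1 begins at V = 64 kt.
Required ΔP = (64/5.8)^(1/0.611) = 11.034^1.637 ≈ 50.89 mb.
P_c ≤ 1012 − 50.89 = 961.11, so the highest integer P_c is 961 mb.

961 mb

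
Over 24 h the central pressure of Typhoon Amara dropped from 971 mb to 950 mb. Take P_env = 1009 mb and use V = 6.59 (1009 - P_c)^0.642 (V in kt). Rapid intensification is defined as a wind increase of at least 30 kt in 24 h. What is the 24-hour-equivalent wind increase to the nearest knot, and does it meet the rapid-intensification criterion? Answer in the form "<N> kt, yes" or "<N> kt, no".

V₁: ΔP = 38, V ≈ 6.59 × 38^0.642 ≈ 68.09 kt.
V₂: ΔP = 59, V ≈ 6.59 × 59^0.642 ≈ 90.32 kt.
ΔV over 24 h = 22.23 kt → 24 h equivalent = 22.23 × 24/24 ≈ 22.23 kt.
22 kt < 30 kt ⇒ not rapid intensification.

22 kt, no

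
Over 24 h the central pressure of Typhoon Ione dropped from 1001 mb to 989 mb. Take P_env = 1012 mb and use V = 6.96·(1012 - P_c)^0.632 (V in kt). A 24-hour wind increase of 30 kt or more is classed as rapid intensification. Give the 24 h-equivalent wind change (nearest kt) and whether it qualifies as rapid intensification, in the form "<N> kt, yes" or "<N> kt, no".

V₁: ΔP = 11, V ≈ 6.96 × 11^0.632 ≈ 31.68 kt.
V₂: ΔP = 23, V ≈ 6.96 × 23^0.632 ≈ 50.49 kt.
ΔV over 24 h = 18.81 kt → 24 h equivalent = 18.81 × 24/24 ≈ 18.81 kt.
19 kt < 30 kt ⇒ not rapid intensification.

19 kt, no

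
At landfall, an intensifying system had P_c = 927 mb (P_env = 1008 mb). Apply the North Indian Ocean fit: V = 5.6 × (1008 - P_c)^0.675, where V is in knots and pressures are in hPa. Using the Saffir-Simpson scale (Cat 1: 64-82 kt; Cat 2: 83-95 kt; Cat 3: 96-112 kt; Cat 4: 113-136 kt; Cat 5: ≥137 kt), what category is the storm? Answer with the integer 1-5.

ΔP = 1008 − 927 = 81 mb.
V ≈ 5.6 × 81^0.675 = 5.6 × 19.42 ≈ 109 kt.
109 kt falls in the Category 3 band.

3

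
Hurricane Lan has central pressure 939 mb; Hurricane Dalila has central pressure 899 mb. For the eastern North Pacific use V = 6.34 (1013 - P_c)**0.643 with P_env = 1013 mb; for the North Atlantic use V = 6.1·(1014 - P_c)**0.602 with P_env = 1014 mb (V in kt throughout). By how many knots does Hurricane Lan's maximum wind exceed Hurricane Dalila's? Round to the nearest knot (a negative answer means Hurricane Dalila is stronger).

-5 kt

Hurricane Lan: ΔP = 74; V ≈ 6.34 × 74^0.643 ≈ 100.93 kt.
Hurricane Dalila: ΔP = 115; V ≈ 6.1 × 115^0.602 ≈ 106.14 kt.
Difference ≈ 100.93 − 106.14 = -5.21 → -5 kt.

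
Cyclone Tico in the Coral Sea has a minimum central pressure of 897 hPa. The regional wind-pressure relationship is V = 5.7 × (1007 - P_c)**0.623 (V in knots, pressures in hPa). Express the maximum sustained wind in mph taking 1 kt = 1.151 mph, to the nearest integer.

ΔP = 1007 − 897 = 110 hPa.
V ≈ 5.7 × 110^0.623 = 5.7 × 18.698 ≈ 106.577 kt.
106.577 × 1.151 ≈ 122.67 mph → 123 mph.

123 mph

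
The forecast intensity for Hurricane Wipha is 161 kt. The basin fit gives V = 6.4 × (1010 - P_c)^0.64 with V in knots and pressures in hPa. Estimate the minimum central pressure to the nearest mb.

856 mb

ΔP = (V / 6.4)^(1/0.64) = (161/6.4)^1.562.
161/6.4 = 25.156; 25.156^1.562 ≈ 154.35 mb.
P_c = 1010 − 154.35 = 855.65 ≈ 856 mb.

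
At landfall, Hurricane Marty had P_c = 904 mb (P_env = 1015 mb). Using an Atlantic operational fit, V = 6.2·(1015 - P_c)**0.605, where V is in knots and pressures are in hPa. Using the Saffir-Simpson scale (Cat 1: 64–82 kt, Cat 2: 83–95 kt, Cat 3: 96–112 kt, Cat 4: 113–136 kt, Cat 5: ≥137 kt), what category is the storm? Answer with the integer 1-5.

ΔP = 1015 − 904 = 111 mb.
V ≈ 6.2 × 111^0.605 = 6.2 × 17.28 ≈ 107 kt.
107 kt falls in the Category 3 band.

3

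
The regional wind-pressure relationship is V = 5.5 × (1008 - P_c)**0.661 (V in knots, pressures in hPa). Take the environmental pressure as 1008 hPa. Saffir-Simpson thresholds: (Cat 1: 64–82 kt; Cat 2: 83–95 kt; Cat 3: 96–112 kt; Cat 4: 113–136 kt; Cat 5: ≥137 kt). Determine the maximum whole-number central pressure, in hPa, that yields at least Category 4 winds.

911 hPa

Category 4 begins at V = 113 kt.
Required ΔP = (113/5.5)^(1/0.661) = 20.545^1.513 ≈ 96.82 hPa.
P_c ≤ 1008 − 96.82 = 911.18, so the highest integer P_c is 911 hPa.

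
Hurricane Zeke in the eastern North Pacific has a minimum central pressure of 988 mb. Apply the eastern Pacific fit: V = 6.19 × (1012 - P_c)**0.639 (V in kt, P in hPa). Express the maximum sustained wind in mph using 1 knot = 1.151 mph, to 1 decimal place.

54.3 mph

ΔP = 1012 − 988 = 24 mb.
V ≈ 6.19 × 24^0.639 = 6.19 × 7.620 ≈ 47.168 kt.
47.168 × 1.151 ≈ 54.29 mph → 54.3 mph.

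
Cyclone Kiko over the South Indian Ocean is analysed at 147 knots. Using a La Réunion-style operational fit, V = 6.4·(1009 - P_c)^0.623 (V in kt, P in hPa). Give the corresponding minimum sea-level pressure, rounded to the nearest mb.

856 mb

ΔP = (V / 6.4)^(1/0.623) = (147/6.4)^1.605.
147/6.4 = 22.969; 22.969^1.605 ≈ 153.04 mb.
P_c = 1009 − 153.04 = 855.96 ≈ 856 mb.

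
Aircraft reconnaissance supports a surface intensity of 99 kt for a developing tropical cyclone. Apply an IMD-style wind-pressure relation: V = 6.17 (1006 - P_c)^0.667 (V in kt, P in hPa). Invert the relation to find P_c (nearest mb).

ΔP = (V / 6.17)^(1/0.667) = (99/6.17)^1.499.
99/6.17 = 16.045; 16.045^1.499 ≈ 64.14 mb.
P_c = 1006 − 64.14 = 941.86 ≈ 942 mb.

942 mb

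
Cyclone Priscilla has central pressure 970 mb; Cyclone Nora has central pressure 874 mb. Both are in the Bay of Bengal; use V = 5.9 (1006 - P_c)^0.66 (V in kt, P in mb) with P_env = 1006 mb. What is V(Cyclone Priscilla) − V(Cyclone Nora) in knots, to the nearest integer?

Cyclone Priscilla: ΔP = 36; V ≈ 5.9 × 36^0.66 ≈ 62.81 kt.
Cyclone Nora: ΔP = 132; V ≈ 5.9 × 132^0.66 ≈ 148.06 kt.
Difference ≈ 62.81 − 148.06 = -85.25 → -85 kt.

-85 kt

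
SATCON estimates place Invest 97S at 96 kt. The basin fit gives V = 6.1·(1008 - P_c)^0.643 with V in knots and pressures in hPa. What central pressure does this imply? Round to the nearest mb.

ΔP = (V / 6.1)^(1/0.643) = (96/6.1)^1.555.
96/6.1 = 15.738; 15.738^1.555 ≈ 72.69 mb.
P_c = 1008 − 72.69 = 935.31 ≈ 935 mb.

935 mb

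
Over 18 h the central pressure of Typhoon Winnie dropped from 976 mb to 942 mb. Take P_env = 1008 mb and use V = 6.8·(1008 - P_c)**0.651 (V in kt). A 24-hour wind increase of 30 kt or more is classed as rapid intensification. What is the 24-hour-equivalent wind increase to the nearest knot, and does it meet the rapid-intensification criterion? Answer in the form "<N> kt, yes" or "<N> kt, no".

V₁: ΔP = 32, V ≈ 6.8 × 32^0.651 ≈ 64.92 kt.
V₂: ΔP = 66, V ≈ 6.8 × 66^0.651 ≈ 104.00 kt.
ΔV over 18 h = 39.08 kt → 24 h equivalent = 39.08 × 24/18 ≈ 52.11 kt.
52 kt ≥ 30 kt ⇒ rapid intensification.

52 kt, yes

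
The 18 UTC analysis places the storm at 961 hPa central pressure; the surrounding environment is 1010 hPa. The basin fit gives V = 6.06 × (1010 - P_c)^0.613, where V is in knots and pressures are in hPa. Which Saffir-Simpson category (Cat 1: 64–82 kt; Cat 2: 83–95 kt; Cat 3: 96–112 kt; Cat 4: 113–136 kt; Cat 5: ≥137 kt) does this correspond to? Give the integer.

1

ΔP = 1010 − 961 = 49 hPa.
V ≈ 6.06 × 49^0.613 = 6.06 × 10.87 ≈ 66 kt.
66 kt falls in the Category 1 band.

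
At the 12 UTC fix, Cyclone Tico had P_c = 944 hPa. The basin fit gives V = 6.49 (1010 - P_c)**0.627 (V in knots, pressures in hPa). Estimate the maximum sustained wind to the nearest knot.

90 kt

ΔP = 1010 − 944 = 66 hPa.
66^0.627 ≈ 13.831.
V ≈ 6.49 × 13.831 ≈ 89.8 kt.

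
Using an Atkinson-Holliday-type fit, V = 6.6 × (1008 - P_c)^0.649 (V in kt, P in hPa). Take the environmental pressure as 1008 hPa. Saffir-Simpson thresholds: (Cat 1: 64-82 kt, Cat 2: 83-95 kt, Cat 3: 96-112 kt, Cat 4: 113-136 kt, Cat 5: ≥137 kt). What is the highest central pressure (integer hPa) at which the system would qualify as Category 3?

Category 3 begins at V = 96 kt.
Required ΔP = (96/6.6)^(1/0.649) = 14.545^1.541 ≈ 61.88 hPa.
P_c ≤ 1008 − 61.88 = 946.12, so the highest integer P_c is 946 hPa.

946 hPa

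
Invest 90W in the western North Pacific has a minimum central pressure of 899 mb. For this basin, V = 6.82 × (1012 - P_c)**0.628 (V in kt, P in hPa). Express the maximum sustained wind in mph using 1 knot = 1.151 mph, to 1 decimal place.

ΔP = 1012 − 899 = 113 mb.
V ≈ 6.82 × 113^0.628 = 6.82 × 19.469 ≈ 132.775 kt.
132.775 × 1.151 ≈ 152.82 mph → 152.8 mph.

152.8 mph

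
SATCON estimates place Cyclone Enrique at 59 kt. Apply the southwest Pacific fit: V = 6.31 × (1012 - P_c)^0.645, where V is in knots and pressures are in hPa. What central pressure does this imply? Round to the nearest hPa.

ΔP = (V / 6.31)^(1/0.645) = (59/6.31)^1.550.
59/6.31 = 9.350; 9.350^1.550 ≈ 32.00 hPa.
P_c = 1012 − 32.00 = 980.00 ≈ 980 hPa.

980 hPa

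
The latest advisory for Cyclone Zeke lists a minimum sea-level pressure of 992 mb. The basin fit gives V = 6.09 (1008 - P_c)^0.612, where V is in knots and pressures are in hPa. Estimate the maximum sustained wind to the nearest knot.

ΔP = 1008 − 992 = 16 mb.
16^0.612 ≈ 5.457.
V ≈ 6.09 × 5.457 ≈ 33.2 kt.

33 kt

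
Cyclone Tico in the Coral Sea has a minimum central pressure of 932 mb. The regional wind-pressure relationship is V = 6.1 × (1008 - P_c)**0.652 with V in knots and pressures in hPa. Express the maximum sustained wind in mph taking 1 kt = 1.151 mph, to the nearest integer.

ΔP = 1008 − 932 = 76 mb.
V ≈ 6.1 × 76^0.652 = 6.1 × 16.838 ≈ 102.712 kt.
102.712 × 1.151 ≈ 118.22 mph → 118 mph.

118 mph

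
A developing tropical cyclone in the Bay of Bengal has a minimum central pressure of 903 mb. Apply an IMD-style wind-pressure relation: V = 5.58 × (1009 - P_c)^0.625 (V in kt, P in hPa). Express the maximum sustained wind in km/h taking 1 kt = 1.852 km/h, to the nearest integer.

191 km/h

ΔP = 1009 − 903 = 106 mb.
V ≈ 5.58 × 106^0.625 = 5.58 × 18.442 ≈ 102.908 kt.
102.908 × 1.852 ≈ 190.59 km/h → 191 km/h.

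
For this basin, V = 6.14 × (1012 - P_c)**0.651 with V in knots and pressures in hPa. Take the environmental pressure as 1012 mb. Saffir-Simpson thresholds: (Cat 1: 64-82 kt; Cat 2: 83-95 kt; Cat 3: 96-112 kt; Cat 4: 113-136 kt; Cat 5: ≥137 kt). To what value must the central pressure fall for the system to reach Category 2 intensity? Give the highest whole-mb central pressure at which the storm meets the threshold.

957 mb

Category 2 begins at V = 83 kt.
Required ΔP = (83/6.14)^(1/0.651) = 13.518^1.536 ≈ 54.60 mb.
P_c ≤ 1012 − 54.60 = 957.40, so the highest integer P_c is 957 mb.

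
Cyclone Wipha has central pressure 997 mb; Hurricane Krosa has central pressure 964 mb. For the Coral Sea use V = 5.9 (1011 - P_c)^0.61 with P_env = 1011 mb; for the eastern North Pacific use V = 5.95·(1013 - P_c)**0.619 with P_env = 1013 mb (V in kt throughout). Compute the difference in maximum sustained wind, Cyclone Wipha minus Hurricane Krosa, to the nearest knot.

-37 kt

Cyclone Wipha: ΔP = 14; V ≈ 5.9 × 14^0.61 ≈ 29.51 kt.
Hurricane Krosa: ΔP = 49; V ≈ 5.95 × 49^0.619 ≈ 66.18 kt.
Difference ≈ 29.51 − 66.18 = -36.67 → -37 kt.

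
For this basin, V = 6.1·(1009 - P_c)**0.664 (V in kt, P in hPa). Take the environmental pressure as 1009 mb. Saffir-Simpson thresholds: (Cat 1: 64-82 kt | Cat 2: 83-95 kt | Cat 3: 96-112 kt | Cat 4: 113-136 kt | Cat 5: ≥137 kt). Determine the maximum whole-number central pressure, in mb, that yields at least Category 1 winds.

Category 1 begins at V = 64 kt.
Required ΔP = (64/6.1)^(1/0.664) = 10.492^1.506 ≈ 34.47 mb.
P_c ≤ 1009 − 34.47 = 974.53, so the highest integer P_c is 974 mb.

974 mb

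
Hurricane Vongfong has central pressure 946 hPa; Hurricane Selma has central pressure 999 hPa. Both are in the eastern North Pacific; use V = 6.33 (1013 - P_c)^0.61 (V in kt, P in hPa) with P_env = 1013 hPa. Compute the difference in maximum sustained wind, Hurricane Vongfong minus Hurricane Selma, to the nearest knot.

Hurricane Vongfong: ΔP = 67; V ≈ 6.33 × 67^0.61 ≈ 82.28 kt.
Hurricane Selma: ΔP = 14; V ≈ 6.33 × 14^0.61 ≈ 31.66 kt.
Difference ≈ 82.28 − 31.66 = 50.62 → 51 kt.

51 kt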